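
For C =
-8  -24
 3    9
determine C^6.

C² = C (a projection; rank 1, trace 1), so C^6 = C.

[[-8, -24], [3, 9]]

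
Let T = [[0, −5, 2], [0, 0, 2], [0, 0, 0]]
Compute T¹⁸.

[[0, 0, 0], [0, 0, 0], [0, 0, 0]]

T is strictly triangular, hence nilpotent: T³ = 0, so T¹⁸ = 0.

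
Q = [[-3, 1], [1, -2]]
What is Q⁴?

[[125, -75], [-75, 50]]

Q² = [[10, -5], [-5, 5]]
Q³ = [[-35, 20], [20, -15]]
Q⁴ = [[125, -75], [-75, 50]]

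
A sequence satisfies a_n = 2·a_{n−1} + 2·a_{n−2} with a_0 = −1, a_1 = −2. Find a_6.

With companion matrix T = [[2, 2], [1, 0]], [a_n, a_{n−1}]ᵀ = T·[a_{n−1}, a_{n−2}]ᵀ, so [a_6, a_5]ᵀ = T⁵·[a_1, a_0]ᵀ.
T⁵ = [[120, 88], [44, 32]], giving [a_6, a_5]ᵀ = [[−328], [−120]].

−328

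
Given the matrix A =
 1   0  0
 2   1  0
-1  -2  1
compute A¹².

A = I + N where N = [[0, 0, 0], [2, 0, 0], [-1, -2, 0]] is strictly lower-triangular, so N³ = 0.
(I + N)¹² = I + 12·N + 66·N² = [[1, 0, 0], [24, 1, 0], [-276, -24, 1]].

[[1, 0, 0], [24, 1, 0], [-276, -24, 1]]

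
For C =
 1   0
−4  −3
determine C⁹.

[[1, 0], [−19684, −19683]]

tr C = −2 and det C = −3, so the characteristic polynomial is λ² − (−2)λ + (−3) with roots 1 and −3.
Eigenvectors give P = [[−1, 0], [1, −1]] with P⁻¹ = [[−1, 0], [−1, −1]], and C = P·diag(1, −3)·P⁻¹.
Then C⁹ = P·diag(1, −19683)·P⁻¹ = [[−1, 0], [1, 19683]] · [[−1, 0], [−1, −1]] = [[1, 0], [−19684, −19683]].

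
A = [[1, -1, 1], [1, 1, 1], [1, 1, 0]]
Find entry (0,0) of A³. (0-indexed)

0

A² = [[1, -1, 0], [3, 1, 2], [2, 0, 2]]
A³ = [[0, -2, 0], [6, 0, 4], [4, 0, 2]]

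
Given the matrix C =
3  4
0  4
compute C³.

[[27, 148], [0, 64]]

C² = [[9, 28], [0, 16]]
C³ = [[27, 148], [0, 64]]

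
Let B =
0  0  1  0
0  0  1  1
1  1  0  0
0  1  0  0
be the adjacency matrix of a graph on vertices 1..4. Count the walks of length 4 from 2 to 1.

The number of length-4 walks from vertex 2 to vertex 1 is entry (2,1) of B⁴, where B is the adjacency matrix.
B² = [[1, 1, 0, 0], [1, 2, 0, 0], [0, 0, 2, 1], [0, 0, 1, 1]]
B³ = [[0, 0, 2, 1], [0, 0, 3, 2], [2, 3, 0, 0], [1, 2, 0, 0]]
B⁴ = [[2, 3, 0, 0], [3, 5, 0, 0], [0, 0, 5, 3], [0, 0, 3, 2]]

3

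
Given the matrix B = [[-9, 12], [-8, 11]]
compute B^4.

[[-159, 240], [-160, 241]]

tr B = 2 and det B = -3, so the characteristic polynomial is λ² − (2)λ + (-3) with roots -1 and 3.
Eigenvectors give P = [[3, 1], [2, 1]] with P⁻¹ = [[1, -1], [-2, 3]], and B = P·diag(-1, 3)·P⁻¹.
Then B^4 = P·diag(1, 81)·P⁻¹ = [[3, 81], [2, 81]] · [[1, -1], [-2, 3]] = [[-159, 240], [-160, 241]].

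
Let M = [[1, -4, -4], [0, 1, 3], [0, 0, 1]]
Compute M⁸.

M = I + N where N = [[0, -4, -4], [0, 0, 3], [0, 0, 0]] is strictly upper-triangular, so N³ = 0.
(I + N)⁸ = I + 8·N + 28·N² = [[1, -32, -368], [0, 1, 24], [0, 0, 1]].

[[1, -32, -368], [0, 1, 24], [0, 0, 1]]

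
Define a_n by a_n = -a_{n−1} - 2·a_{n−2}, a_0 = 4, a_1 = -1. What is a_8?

-59

With companion matrix C = [[-1, -2], [1, 0]], [a_n, a_{n−1}]ᵀ = C·[a_{n−1}, a_{n−2}]ᵀ, so [a_8, a_7]ᵀ = C^7·[a_1, a_0]ᵀ.
C^7 = [[3, -14], [7, 10]], giving [a_8, a_7]ᵀ = [[-59], [33]].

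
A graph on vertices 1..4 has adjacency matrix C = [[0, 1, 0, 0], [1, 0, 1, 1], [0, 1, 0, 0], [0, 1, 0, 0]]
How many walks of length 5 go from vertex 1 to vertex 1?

0

The number of length-5 walks from vertex 1 to vertex 1 is entry (1,1) of C^5, where C is the adjacency matrix.
C^2 = [[1, 0, 1, 1], [0, 3, 0, 0], [1, 0, 1, 1], [1, 0, 1, 1]]
C^3 = [[0, 3, 0, 0], [3, 0, 3, 3], [0, 3, 0, 0], [0, 3, 0, 0]]
C^4 = [[3, 0, 3, 3], [0, 9, 0, 0], [3, 0, 3, 3], [3, 0, 3, 3]]
C^5 = [[0, 9, 0, 0], [9, 0, 9, 9], [0, 9, 0, 0], [0, 9, 0, 0]]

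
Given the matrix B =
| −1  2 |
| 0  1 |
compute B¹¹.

[[−1, 2], [0, 1]]

B² = I (check: tr B = 0 and det B = −1), so B¹¹ = B since 11 is odd.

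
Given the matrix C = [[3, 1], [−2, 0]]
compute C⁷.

[[255, 127], [−254, −126]]

tr C = 3 and det C = 2, so the characteristic polynomial is λ² − (3)λ + (2) with roots 2 and 1.
Eigenvectors give P = [[−1, −1], [1, 2]] with P⁻¹ = [[−2, −1], [1, 1]], and C = P·diag(2, 1)·P⁻¹.
Then C⁷ = P·diag(128, 1)·P⁻¹ = [[−128, −1], [128, 2]] · [[−2, −1], [1, 1]] = [[255, 127], [−254, −126]].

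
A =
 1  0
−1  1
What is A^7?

A = I + N where N = [[0, 0], [−1, 0]] is strictly lower-triangular, so N^2 = 0.
(I + N)^7 = I + 7·N = [[1, 0], [−7, 1]].

[[1, 0], [−7, 1]]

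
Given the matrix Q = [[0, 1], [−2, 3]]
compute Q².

[[−2, 3], [−6, 7]]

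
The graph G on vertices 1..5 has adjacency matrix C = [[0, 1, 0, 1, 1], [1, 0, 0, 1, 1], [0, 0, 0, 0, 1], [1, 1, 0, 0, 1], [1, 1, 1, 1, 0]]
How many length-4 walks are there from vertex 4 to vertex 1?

21

The number of length-4 walks from vertex 4 to vertex 1 is entry (4,1) of C⁴, where C is the adjacency matrix.
C² = [[3, 2, 1, 2, 2], [2, 3, 1, 2, 2], [1, 1, 1, 1, 0], [2, 2, 1, 3, 2], [2, 2, 0, 2, 4]]
C³ = [[6, 7, 2, 7, 8], [7, 6, 2, 7, 8], [2, 2, 0, 2, 4], [7, 7, 2, 6, 8], [8, 8, 4, 8, 6]]
C⁴ = [[22, 21, 8, 21, 22], [21, 22, 8, 21, 22], [8, 8, 4, 8, 6], [21, 21, 8, 22, 22], [22, 22, 6, 22, 28]]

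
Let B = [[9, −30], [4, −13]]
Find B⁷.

[[10929, −32790], [4372, −13117]]

tr B = −4 and det B = 3, so the characteristic polynomial is λ² − (−4)λ + (3) with roots −3 and −1.
Eigenvectors give P = [[−5, 3], [−2, 1]] with P⁻¹ = [[1, −3], [2, −5]], and B = P·diag(−3, −1)·P⁻¹.
Then B⁷ = P·diag(−2187, −1)·P⁻¹ = [[10935, −3], [4374, −1]] · [[1, −3], [2, −5]] = [[10929, −32790], [4372, −13117]].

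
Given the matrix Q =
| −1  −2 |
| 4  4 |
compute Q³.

[[−17, −10], [20, 8]]

Q² = [[−7, −6], [12, 8]]
Q³ = [[−17, −10], [20, 8]]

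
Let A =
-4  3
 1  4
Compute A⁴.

A² = [[19, 0], [0, 19]]
A³ = [[-76, 57], [19, 76]]
A⁴ = [[361, 0], [0, 361]]

[[361, 0], [0, 361]]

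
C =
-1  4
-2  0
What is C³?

[[15, -28], [14, 8]]

C² = [[-7, -4], [2, -8]]
C³ = [[15, -28], [14, 8]]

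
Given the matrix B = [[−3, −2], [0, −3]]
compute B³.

[[−27, −54], [0, −27]]

B² = [[9, 12], [0, 9]]
B³ = [[−27, −54], [0, −27]]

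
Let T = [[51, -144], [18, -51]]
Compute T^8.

tr T = 0 and det T = -9, so the characteristic polynomial is λ² − (0)λ + (-9) with roots 3 and -3.
Eigenvectors give P = [[3, -8], [1, -3]] with P⁻¹ = [[3, -8], [1, -3]], and T = P·diag(3, -3)·P⁻¹.
Then T^8 = P·diag(6561, 6561)·P⁻¹ = [[19683, -52488], [6561, -19683]] · [[3, -8], [1, -3]] = [[6561, 0], [0, 6561]].

[[6561, 0], [0, 6561]]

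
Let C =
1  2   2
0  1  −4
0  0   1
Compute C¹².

[[1, 24, −504], [0, 1, −48], [0, 0, 1]]

C = I + N where N = [[0, 2, 2], [0, 0, −4], [0, 0, 0]] is strictly upper-triangular, so N³ = 0.
(I + N)¹² = I + 12·N + 66·N² = [[1, 24, −504], [0, 1, −48], [0, 0, 1]].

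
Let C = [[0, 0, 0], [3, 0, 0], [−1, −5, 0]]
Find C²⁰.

C is strictly triangular, hence nilpotent: C³ = 0, so C²⁰ = 0.

[[0, 0, 0], [0, 0, 0], [0, 0, 0]]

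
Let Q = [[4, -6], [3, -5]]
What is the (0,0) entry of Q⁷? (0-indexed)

tr Q = -1 and det Q = -2, so the characteristic polynomial is λ² − (-1)λ + (-2) with roots -2 and 1.
Eigenvectors give P = [[1, 2], [1, 1]] with P⁻¹ = [[-1, 2], [1, -1]], and Q = P·diag(-2, 1)·P⁻¹.
Then Q⁷ = P·diag(-128, 1)·P⁻¹ = [[-128, 2], [-128, 1]] · [[-1, 2], [1, -1]] = [[130, -258], [129, -257]].

130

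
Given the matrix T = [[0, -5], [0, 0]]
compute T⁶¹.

T is strictly triangular, hence nilpotent: T² = 0, so T⁶¹ = 0.

[[0, 0], [0, 0]]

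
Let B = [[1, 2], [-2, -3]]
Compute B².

[[-3, -4], [4, 5]]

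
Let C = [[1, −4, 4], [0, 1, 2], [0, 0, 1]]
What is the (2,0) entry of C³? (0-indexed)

0

C = I + N where N = [[0, −4, 4], [0, 0, 2], [0, 0, 0]] is strictly upper-triangular, so N³ = 0.
(I + N)³ = I + 3·N + 3·N² = [[1, −12, −12], [0, 1, 6], [0, 0, 1]].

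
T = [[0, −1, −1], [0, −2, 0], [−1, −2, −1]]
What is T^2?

[[1, 4, 1], [0, 4, 0], [1, 7, 2]]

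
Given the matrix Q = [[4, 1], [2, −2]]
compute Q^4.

[[332, 48], [96, 44]]

Q^2 = [[18, 2], [4, 6]]
Q^3 = [[76, 14], [28, −8]]
Q^4 = [[332, 48], [96, 44]]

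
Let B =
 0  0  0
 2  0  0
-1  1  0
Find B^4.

B is strictly triangular, hence nilpotent: B^3 = 0, so B^4 = 0.

[[0, 0, 0], [0, 0, 0], [0, 0, 0]]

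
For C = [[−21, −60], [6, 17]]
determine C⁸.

[[65601, 196800], [−19680, −59039]]

tr C = −4 and det C = 3, so the characteristic polynomial is λ² − (−4)λ + (3) with roots −1 and −3.
Eigenvectors give P = [[3, −10], [−1, 3]] with P⁻¹ = [[−3, −10], [−1, −3]], and C = P·diag(−1, −3)·P⁻¹.
Then C⁸ = P·diag(1, 6561)·P⁻¹ = [[3, −65610], [−1, 19683]] · [[−3, −10], [−1, −3]] = [[65601, 196800], [−19680, −59039]].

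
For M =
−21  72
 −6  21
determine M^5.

[[−1701, 5832], [−486, 1701]]

tr M = 0 and det M = −9, so the characteristic polynomial is λ² − (0)λ + (−9) with roots 3 and −3.
Eigenvectors give P = [[3, 4], [1, 1]] with P⁻¹ = [[−1, 4], [1, −3]], and M = P·diag(3, −3)·P⁻¹.
Then M^5 = P·diag(243, −243)·P⁻¹ = [[729, −972], [243, −243]] · [[−1, 4], [1, −3]] = [[−1701, 5832], [−486, 1701]].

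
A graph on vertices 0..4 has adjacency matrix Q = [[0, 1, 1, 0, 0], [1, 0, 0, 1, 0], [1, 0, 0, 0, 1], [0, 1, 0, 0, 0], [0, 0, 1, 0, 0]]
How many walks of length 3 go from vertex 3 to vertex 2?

1

The number of length-3 walks from vertex 3 to vertex 2 is entry (3,2) of Q^3, where Q is the adjacency matrix.
Q^2 = [[2, 0, 0, 1, 1], [0, 2, 1, 0, 0], [0, 1, 2, 0, 0], [1, 0, 0, 1, 0], [1, 0, 0, 0, 1]]
Q^3 = [[0, 3, 3, 0, 0], [3, 0, 0, 2, 1], [3, 0, 0, 1, 2], [0, 2, 1, 0, 0], [0, 1, 2, 0, 0]]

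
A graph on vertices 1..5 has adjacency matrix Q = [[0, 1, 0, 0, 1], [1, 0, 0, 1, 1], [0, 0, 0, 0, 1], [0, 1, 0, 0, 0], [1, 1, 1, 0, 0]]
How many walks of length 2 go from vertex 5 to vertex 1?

The number of length-2 walks from vertex 5 to vertex 1 is entry (5,1) of Q², where Q is the adjacency matrix.
Q² = [[2, 1, 1, 1, 1], [1, 3, 1, 0, 1], [1, 1, 1, 0, 0], [1, 0, 0, 1, 1], [1, 1, 0, 1, 3]]

1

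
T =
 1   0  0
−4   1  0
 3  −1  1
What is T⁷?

[[1, 0, 0], [−28, 1, 0], [105, −7, 1]]

T = I + N where N = [[0, 0, 0], [−4, 0, 0], [3, −1, 0]] is strictly lower-triangular, so N³ = 0.
(I + N)⁷ = I + 7·N + 21·N² = [[1, 0, 0], [−28, 1, 0], [105, −7, 1]].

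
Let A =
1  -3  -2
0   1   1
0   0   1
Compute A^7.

[[1, -21, -77], [0, 1, 7], [0, 0, 1]]

A = I + N where N = [[0, -3, -2], [0, 0, 1], [0, 0, 0]] is strictly upper-triangular, so N^3 = 0.
(I + N)^7 = I + 7·N + 21·N^2 = [[1, -21, -77], [0, 1, 7], [0, 0, 1]].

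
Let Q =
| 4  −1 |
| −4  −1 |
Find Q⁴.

[[436, −75], [−300, 61]]

Q² = [[20, −3], [−12, 5]]
Q³ = [[92, −17], [−68, 7]]
Q⁴ = [[436, −75], [−300, 61]]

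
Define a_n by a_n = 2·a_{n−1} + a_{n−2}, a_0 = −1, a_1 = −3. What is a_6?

−239

With companion matrix B = [[2, 1], [1, 0]], [a_n, a_{n−1}]ᵀ = B·[a_{n−1}, a_{n−2}]ᵀ, so [a_6, a_5]ᵀ = B⁵·[a_1, a_0]ᵀ.
B⁵ = [[70, 29], [29, 12]], giving [a_6, a_5]ᵀ = [[−239], [−99]].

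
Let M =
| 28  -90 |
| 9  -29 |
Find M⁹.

tr M = -1 and det M = -2, so the characteristic polynomial is λ² − (-1)λ + (-2) with roots 1 and -2.
Eigenvectors give P = [[10, 3], [3, 1]] with P⁻¹ = [[1, -3], [-3, 10]], and M = P·diag(1, -2)·P⁻¹.
Then M⁹ = P·diag(1, -512)·P⁻¹ = [[10, -1536], [3, -512]] · [[1, -3], [-3, 10]] = [[4618, -15390], [1539, -5129]].

[[4618, -15390], [1539, -5129]]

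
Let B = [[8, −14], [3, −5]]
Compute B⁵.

[[218, −434], [93, −185]]

tr B = 3 and det B = 2, so the characteristic polynomial is λ² − (3)λ + (2) with roots 1 and 2.
Eigenvectors give P = [[2, 7], [1, 3]] with P⁻¹ = [[−3, 7], [1, −2]], and B = P·diag(1, 2)·P⁻¹.
Then B⁵ = P·diag(1, 32)·P⁻¹ = [[2, 224], [1, 96]] · [[−3, 7], [1, −2]] = [[218, −434], [93, −185]].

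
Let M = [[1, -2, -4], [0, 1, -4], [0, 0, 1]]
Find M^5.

[[1, -10, 60], [0, 1, -20], [0, 0, 1]]

M = I + N where N = [[0, -2, -4], [0, 0, -4], [0, 0, 0]] is strictly upper-triangular, so N^3 = 0.
(I + N)^5 = I + 5·N + 10·N^2 = [[1, -10, 60], [0, 1, -20], [0, 0, 1]].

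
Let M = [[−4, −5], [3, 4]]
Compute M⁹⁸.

[[1, 0], [0, 1]]

M² = I (check: tr M = 0 and det M = −1), so M⁹⁸ = I since 98 is even.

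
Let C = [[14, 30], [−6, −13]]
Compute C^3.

[[44, 90], [−18, −37]]

tr C = 1 and det C = −2, so the characteristic polynomial is λ² − (1)λ + (−2) with roots −1 and 2.
Eigenvectors give P = [[2, −5], [−1, 2]] with P⁻¹ = [[−2, −5], [−1, −2]], and C = P·diag(−1, 2)·P⁻¹.
Then C^3 = P·diag(−1, 8)·P⁻¹ = [[−2, −40], [1, 16]] · [[−2, −5], [−1, −2]] = [[44, 90], [−18, −37]].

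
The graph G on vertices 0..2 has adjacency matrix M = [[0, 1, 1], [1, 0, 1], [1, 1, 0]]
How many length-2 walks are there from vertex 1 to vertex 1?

The number of length-2 walks from vertex 1 to vertex 1 is entry (1,1) of M^2, where M is the adjacency matrix.
M^2 = [[2, 1, 1], [1, 2, 1], [1, 1, 2]]

2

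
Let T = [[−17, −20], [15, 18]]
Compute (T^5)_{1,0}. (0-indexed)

tr T = 1 and det T = −6, so the characteristic polynomial is λ² − (1)λ + (−6) with roots 3 and −2.
Eigenvectors give P = [[−1, 4], [1, −3]] with P⁻¹ = [[3, 4], [1, 1]], and T = P·diag(3, −2)·P⁻¹.
Then T^5 = P·diag(243, −32)·P⁻¹ = [[−243, −128], [243, 96]] · [[3, 4], [1, 1]] = [[−857, −1100], [825, 1068]].

825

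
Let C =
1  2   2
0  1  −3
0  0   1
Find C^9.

C = I + N where N = [[0, 2, 2], [0, 0, −3], [0, 0, 0]] is strictly upper-triangular, so N^3 = 0.
(I + N)^9 = I + 9·N + 36·N^2 = [[1, 18, −198], [0, 1, −27], [0, 0, 1]].

[[1, 18, −198], [0, 1, −27], [0, 0, 1]]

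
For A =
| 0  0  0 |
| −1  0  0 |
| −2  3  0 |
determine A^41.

[[0, 0, 0], [0, 0, 0], [0, 0, 0]]

A is strictly triangular, hence nilpotent: A^3 = 0, so A^41 = 0.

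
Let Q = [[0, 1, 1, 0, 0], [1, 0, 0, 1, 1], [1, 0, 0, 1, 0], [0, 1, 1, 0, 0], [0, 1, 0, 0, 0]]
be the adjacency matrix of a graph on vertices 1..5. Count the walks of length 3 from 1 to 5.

0

The number of length-3 walks from vertex 1 to vertex 5 is entry (1,5) of Q^3, where Q is the adjacency matrix.
Q^2 = [[2, 0, 0, 2, 1], [0, 3, 2, 0, 0], [0, 2, 2, 0, 0], [2, 0, 0, 2, 1], [1, 0, 0, 1, 1]]
Q^3 = [[0, 5, 4, 0, 0], [5, 0, 0, 5, 3], [4, 0, 0, 4, 2], [0, 5, 4, 0, 0], [0, 3, 2, 0, 0]]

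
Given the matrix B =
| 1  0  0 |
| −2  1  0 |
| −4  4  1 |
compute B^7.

[[1, 0, 0], [−14, 1, 0], [−196, 28, 1]]

B = I + N where N = [[0, 0, 0], [−2, 0, 0], [−4, 4, 0]] is strictly lower-triangular, so N^3 = 0.
(I + N)^7 = I + 7·N + 21·N^2 = [[1, 0, 0], [−14, 1, 0], [−196, 28, 1]].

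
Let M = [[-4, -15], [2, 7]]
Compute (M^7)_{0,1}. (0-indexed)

tr M = 3 and det M = 2, so the characteristic polynomial is λ² − (3)λ + (2) with roots 2 and 1.
Eigenvectors give P = [[-5, 3], [2, -1]] with P⁻¹ = [[1, 3], [2, 5]], and M = P·diag(2, 1)·P⁻¹.
Then M^7 = P·diag(128, 1)·P⁻¹ = [[-640, 3], [256, -1]] · [[1, 3], [2, 5]] = [[-634, -1905], [254, 763]].

-1905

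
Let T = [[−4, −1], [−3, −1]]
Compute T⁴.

T² = [[19, 5], [15, 4]]
T³ = [[−91, −24], [−72, −19]]
T⁴ = [[436, 115], [345, 91]]

[[436, 115], [345, 91]]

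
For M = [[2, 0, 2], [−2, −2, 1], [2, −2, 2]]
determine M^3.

M^2 = [[8, −4, 8], [2, 2, −4], [12, 0, 6]]
M^3 = [[40, −8, 28], [−8, 4, −2], [36, −12, 36]]

[[40, −8, 28], [−8, 4, −2], [36, −12, 36]]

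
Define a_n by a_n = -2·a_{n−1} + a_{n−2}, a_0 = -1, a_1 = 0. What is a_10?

With companion matrix T = [[-2, 1], [1, 0]], [a_n, a_{n−1}]ᵀ = T·[a_{n−1}, a_{n−2}]ᵀ, so [a_10, a_9]ᵀ = T⁹·[a_1, a_0]ᵀ.
T⁹ = [[-2378, 985], [985, -408]], giving [a_10, a_9]ᵀ = [[-985], [408]].

-985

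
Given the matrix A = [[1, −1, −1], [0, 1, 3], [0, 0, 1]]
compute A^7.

[[1, −7, −70], [0, 1, 21], [0, 0, 1]]

A = I + N where N = [[0, −1, −1], [0, 0, 3], [0, 0, 0]] is strictly upper-triangular, so N^3 = 0.
(I + N)^7 = I + 7·N + 21·N^2 = [[1, −7, −70], [0, 1, 21], [0, 0, 1]].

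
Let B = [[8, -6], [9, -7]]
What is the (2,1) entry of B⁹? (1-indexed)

tr B = 1 and det B = -2, so the characteristic polynomial is λ² − (1)λ + (-2) with roots -1 and 2.
Eigenvectors give P = [[-2, 1], [-3, 1]] with P⁻¹ = [[1, -1], [3, -2]], and B = P·diag(-1, 2)·P⁻¹.
Then B⁹ = P·diag(-1, 512)·P⁻¹ = [[2, 512], [3, 512]] · [[1, -1], [3, -2]] = [[1538, -1026], [1539, -1027]].

1539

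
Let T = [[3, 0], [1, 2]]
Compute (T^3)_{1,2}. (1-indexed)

0

tr T = 5 and det T = 6, so the characteristic polynomial is λ² − (5)λ + (6) with roots 3 and 2.
Eigenvectors give P = [[1, 0], [1, 1]] with P⁻¹ = [[1, 0], [−1, 1]], and T = P·diag(3, 2)·P⁻¹.
Then T^3 = P·diag(27, 8)·P⁻¹ = [[27, 0], [27, 8]] · [[1, 0], [−1, 1]] = [[27, 0], [19, 8]].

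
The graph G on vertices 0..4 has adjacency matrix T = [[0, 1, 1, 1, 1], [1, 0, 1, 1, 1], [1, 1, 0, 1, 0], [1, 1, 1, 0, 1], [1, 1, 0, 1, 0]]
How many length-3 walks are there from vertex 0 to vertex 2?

10

The number of length-3 walks from vertex 0 to vertex 2 is entry (0,2) of T³, where T is the adjacency matrix.
T² = [[4, 3, 2, 3, 2], [3, 4, 2, 3, 2], [2, 2, 3, 2, 3], [3, 3, 2, 4, 2], [2, 2, 3, 2, 3]]
T³ = [[10, 11, 10, 11, 10], [11, 10, 10, 11, 10], [10, 10, 6, 10, 6], [11, 11, 10, 10, 10], [10, 10, 6, 10, 6]]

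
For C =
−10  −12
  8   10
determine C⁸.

tr C = 0 and det C = −4, so the characteristic polynomial is λ² − (0)λ + (−4) with roots −2 and 2.
Eigenvectors give P = [[3, −1], [−2, 1]] with P⁻¹ = [[1, 1], [2, 3]], and C = P·diag(−2, 2)·P⁻¹.
Then C⁸ = P·diag(256, 256)·P⁻¹ = [[768, −256], [−512, 256]] · [[1, 1], [2, 3]] = [[256, 0], [0, 256]].

[[256, 0], [0, 256]]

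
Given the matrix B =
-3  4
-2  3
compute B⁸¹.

[[-3, 4], [-2, 3]]

B² = I (check: tr B = 0 and det B = -1), so B⁸¹ = B since 81 is odd.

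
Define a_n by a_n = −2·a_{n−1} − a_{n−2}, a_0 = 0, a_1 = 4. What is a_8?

−32

With companion matrix M = [[−2, −1], [1, 0]], [a_n, a_{n−1}]ᵀ = M·[a_{n−1}, a_{n−2}]ᵀ, so [a_8, a_7]ᵀ = M⁷·[a_1, a_0]ᵀ.
M⁷ = [[−8, −7], [7, 6]], giving [a_8, a_7]ᵀ = [[−32], [28]].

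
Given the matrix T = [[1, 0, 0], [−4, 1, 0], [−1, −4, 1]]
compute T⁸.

T = I + N where N = [[0, 0, 0], [−4, 0, 0], [−1, −4, 0]] is strictly lower-triangular, so N³ = 0.
(I + N)⁸ = I + 8·N + 28·N² = [[1, 0, 0], [−32, 1, 0], [440, −32, 1]].

[[1, 0, 0], [−32, 1, 0], [440, −32, 1]]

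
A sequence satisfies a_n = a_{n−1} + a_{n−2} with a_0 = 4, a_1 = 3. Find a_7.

71

With companion matrix B = [[1, 1], [1, 0]], [a_n, a_{n−1}]ᵀ = B·[a_{n−1}, a_{n−2}]ᵀ, so [a_7, a_6]ᵀ = B^6·[a_1, a_0]ᵀ.
B^6 = [[13, 8], [8, 5]], giving [a_7, a_6]ᵀ = [[71], [44]].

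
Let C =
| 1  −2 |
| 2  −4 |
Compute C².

[[−3, 6], [−6, 12]]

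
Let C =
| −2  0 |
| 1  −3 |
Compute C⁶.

tr C = −5 and det C = 6, so the characteristic polynomial is λ² − (−5)λ + (6) with roots −3 and −2.
Eigenvectors give P = [[0, 1], [−1, 1]] with P⁻¹ = [[1, −1], [1, 0]], and C = P·diag(−3, −2)·P⁻¹.
Then C⁶ = P·diag(729, 64)·P⁻¹ = [[0, 64], [−729, 64]] · [[1, −1], [1, 0]] = [[64, 0], [−665, 729]].

[[64, 0], [−665, 729]]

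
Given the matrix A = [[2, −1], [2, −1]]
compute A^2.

A² = A (a projection; rank 1, trace 1), so A^2 = A.

[[2, −1], [2, −1]]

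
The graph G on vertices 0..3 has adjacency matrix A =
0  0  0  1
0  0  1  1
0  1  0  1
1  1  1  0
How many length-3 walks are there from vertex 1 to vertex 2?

3

The number of length-3 walks from vertex 1 to vertex 2 is entry (1,2) of A³, where A is the adjacency matrix.
A² = [[1, 1, 1, 0], [1, 2, 1, 1], [1, 1, 2, 1], [0, 1, 1, 3]]
A³ = [[0, 1, 1, 3], [1, 2, 3, 4], [1, 3, 2, 4], [3, 4, 4, 2]]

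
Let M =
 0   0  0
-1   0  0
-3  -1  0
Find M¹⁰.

M is strictly triangular, hence nilpotent: M³ = 0, so M¹⁰ = 0.

[[0, 0, 0], [0, 0, 0], [0, 0, 0]]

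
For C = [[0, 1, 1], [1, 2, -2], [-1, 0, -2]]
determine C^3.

C^2 = [[0, 2, -4], [4, 5, 1], [2, -1, 3]]
C^3 = [[6, 4, 4], [4, 14, -8], [-4, 0, -2]]

[[6, 4, 4], [4, 14, -8], [-4, 0, -2]]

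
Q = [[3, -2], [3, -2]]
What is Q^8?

Q² = Q (a projection; rank 1, trace 1), so Q^8 = Q.

[[3, -2], [3, -2]]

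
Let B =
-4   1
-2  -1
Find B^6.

[[1394, -665], [1330, -601]]

tr B = -5 and det B = 6, so the characteristic polynomial is λ² − (-5)λ + (6) with roots -3 and -2.
Eigenvectors give P = [[-1, 1], [-1, 2]] with P⁻¹ = [[-2, 1], [-1, 1]], and B = P·diag(-3, -2)·P⁻¹.
Then B^6 = P·diag(729, 64)·P⁻¹ = [[-729, 64], [-729, 128]] · [[-2, 1], [-1, 1]] = [[1394, -665], [1330, -601]].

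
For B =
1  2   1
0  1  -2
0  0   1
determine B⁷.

[[1, 14, -77], [0, 1, -14], [0, 0, 1]]

B = I + N where N = [[0, 2, 1], [0, 0, -2], [0, 0, 0]] is strictly upper-triangular, so N³ = 0.
(I + N)⁷ = I + 7·N + 21·N² = [[1, 14, -77], [0, 1, -14], [0, 0, 1]].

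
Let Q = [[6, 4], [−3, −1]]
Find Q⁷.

tr Q = 5 and det Q = 6, so the characteristic polynomial is λ² − (5)λ + (6) with roots 2 and 3.
Eigenvectors give P = [[−1, 4], [1, −3]] with P⁻¹ = [[3, 4], [1, 1]], and Q = P·diag(2, 3)·P⁻¹.
Then Q⁷ = P·diag(128, 2187)·P⁻¹ = [[−128, 8748], [128, −6561]] · [[3, 4], [1, 1]] = [[8364, 8236], [−6177, −6049]].

[[8364, 8236], [−6177, −6049]]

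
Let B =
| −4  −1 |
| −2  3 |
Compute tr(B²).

29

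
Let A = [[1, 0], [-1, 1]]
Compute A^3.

[[1, 0], [-3, 1]]

A = I + N where N = [[0, 0], [-1, 0]] is strictly lower-triangular, so N^2 = 0.
(I + N)^3 = I + 3·N = [[1, 0], [-3, 1]].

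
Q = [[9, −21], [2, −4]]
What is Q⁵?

[[1509, −4431], [422, −1234]]

tr Q = 5 and det Q = 6, so the characteristic polynomial is λ² − (5)λ + (6) with roots 3 and 2.
Eigenvectors give P = [[7, 3], [2, 1]] with P⁻¹ = [[1, −3], [−2, 7]], and Q = P·diag(3, 2)·P⁻¹.
Then Q⁵ = P·diag(243, 32)·P⁻¹ = [[1701, 96], [486, 32]] · [[1, −3], [−2, 7]] = [[1509, −4431], [422, −1234]].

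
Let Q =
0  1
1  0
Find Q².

[[1, 0], [0, 1]]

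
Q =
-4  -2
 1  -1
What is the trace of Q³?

-35

tr Q = -5 and det Q = 6, so the characteristic polynomial is λ² − (-5)λ + (6) with roots -3 and -2.
Eigenvectors give P = [[2, -1], [-1, 1]] with P⁻¹ = [[1, 1], [1, 2]], and Q = P·diag(-3, -2)·P⁻¹.
Then Q³ = P·diag(-27, -8)·P⁻¹ = [[-54, 8], [27, -8]] · [[1, 1], [1, 2]] = [[-46, -38], [19, 11]].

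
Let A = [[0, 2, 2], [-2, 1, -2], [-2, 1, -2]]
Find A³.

A² = [[-8, 4, -8], [2, -5, -2], [2, -5, -2]]
A³ = [[8, -20, -8], [14, -3, 18], [14, -3, 18]]

[[8, -20, -8], [14, -3, 18], [14, -3, 18]]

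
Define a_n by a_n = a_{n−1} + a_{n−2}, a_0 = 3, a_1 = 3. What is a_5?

24

With companion matrix T = [[1, 1], [1, 0]], [a_n, a_{n−1}]ᵀ = T·[a_{n−1}, a_{n−2}]ᵀ, so [a_5, a_4]ᵀ = T^4·[a_1, a_0]ᵀ.
T^4 = [[5, 3], [3, 2]], giving [a_5, a_4]ᵀ = [[24], [15]].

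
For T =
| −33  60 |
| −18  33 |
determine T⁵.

[[−2673, 4860], [−1458, 2673]]

tr T = 0 and det T = −9, so the characteristic polynomial is λ² − (0)λ + (−9) with roots −3 and 3.
Eigenvectors give P = [[2, −5], [1, −3]] with P⁻¹ = [[3, −5], [1, −2]], and T = P·diag(−3, 3)·P⁻¹.
Then T⁵ = P·diag(−243, 243)·P⁻¹ = [[−486, −1215], [−243, −729]] · [[3, −5], [1, −2]] = [[−2673, 4860], [−1458, 2673]].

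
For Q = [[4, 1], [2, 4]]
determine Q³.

Q² = [[18, 8], [16, 18]]
Q³ = [[88, 50], [100, 88]]

[[88, 50], [100, 88]]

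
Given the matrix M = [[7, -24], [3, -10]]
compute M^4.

[[-119, 360], [-45, 136]]

tr M = -3 and det M = 2, so the characteristic polynomial is λ² − (-3)λ + (2) with roots -2 and -1.
Eigenvectors give P = [[-8, 3], [-3, 1]] with P⁻¹ = [[1, -3], [3, -8]], and M = P·diag(-2, -1)·P⁻¹.
Then M^4 = P·diag(16, 1)·P⁻¹ = [[-128, 3], [-48, 1]] · [[1, -3], [3, -8]] = [[-119, 360], [-45, 136]].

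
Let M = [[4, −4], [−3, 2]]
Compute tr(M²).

44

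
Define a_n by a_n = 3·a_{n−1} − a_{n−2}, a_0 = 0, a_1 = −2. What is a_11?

−35422

With companion matrix T = [[3, −1], [1, 0]], [a_n, a_{n−1}]ᵀ = T·[a_{n−1}, a_{n−2}]ᵀ, so [a_11, a_10]ᵀ = T^10·[a_1, a_0]ᵀ.
T^10 = [[17711, −6765], [6765, −2584]], giving [a_11, a_10]ᵀ = [[−35422], [−13530]].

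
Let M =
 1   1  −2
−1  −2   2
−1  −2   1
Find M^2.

[[2, 3, −2], [−1, −1, 0], [0, 1, −1]]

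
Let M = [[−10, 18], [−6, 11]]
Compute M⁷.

[[−388, 774], [−258, 515]]

tr M = 1 and det M = −2, so the characteristic polynomial is λ² − (1)λ + (−2) with roots 2 and −1.
Eigenvectors give P = [[−3, −2], [−2, −1]] with P⁻¹ = [[1, −2], [−2, 3]], and M = P·diag(2, −1)·P⁻¹.
Then M⁷ = P·diag(128, −1)·P⁻¹ = [[−384, 2], [−256, 1]] · [[1, −2], [−2, 3]] = [[−388, 774], [−258, 515]].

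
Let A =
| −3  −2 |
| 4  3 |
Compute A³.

[[−3, −2], [4, 3]]

A² = I (check: tr A = 0 and det A = −1), so A³ = A since 3 is odd.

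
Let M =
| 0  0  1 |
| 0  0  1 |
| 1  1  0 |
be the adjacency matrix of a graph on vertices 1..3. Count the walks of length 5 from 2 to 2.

0

The number of length-5 walks from vertex 2 to vertex 2 is entry (2,2) of M^5, where M is the adjacency matrix.
M^2 = [[1, 1, 0], [1, 1, 0], [0, 0, 2]]
M^3 = [[0, 0, 2], [0, 0, 2], [2, 2, 0]]
M^4 = [[2, 2, 0], [2, 2, 0], [0, 0, 4]]
M^5 = [[0, 0, 4], [0, 0, 4], [4, 4, 0]]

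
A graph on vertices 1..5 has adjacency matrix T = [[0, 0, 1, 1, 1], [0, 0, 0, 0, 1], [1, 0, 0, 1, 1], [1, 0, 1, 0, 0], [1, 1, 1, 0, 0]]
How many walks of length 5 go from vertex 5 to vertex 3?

The number of length-5 walks from vertex 5 to vertex 3 is entry (5,3) of T⁵, where T is the adjacency matrix.
T² = [[3, 1, 2, 1, 1], [1, 1, 1, 0, 0], [2, 1, 3, 1, 1], [1, 0, 1, 2, 2], [1, 0, 1, 2, 3]]
T³ = [[4, 1, 5, 5, 6], [1, 0, 1, 2, 3], [5, 1, 4, 5, 6], [5, 2, 5, 2, 2], [6, 3, 6, 2, 2]]
T⁴ = [[16, 6, 15, 9, 10], [6, 3, 6, 2, 2], [15, 6, 16, 9, 10], [9, 2, 9, 10, 12], [10, 2, 10, 12, 15]]
T⁵ = [[34, 10, 35, 31, 37], [10, 2, 10, 12, 15], [35, 10, 34, 31, 37], [31, 12, 31, 18, 20], [37, 15, 37, 20, 22]]

37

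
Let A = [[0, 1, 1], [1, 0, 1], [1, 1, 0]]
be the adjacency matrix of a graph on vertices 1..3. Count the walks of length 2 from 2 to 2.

The number of length-2 walks from vertex 2 to vertex 2 is entry (2,2) of A^2, where A is the adjacency matrix.
A^2 = [[2, 1, 1], [1, 2, 1], [1, 1, 2]]

2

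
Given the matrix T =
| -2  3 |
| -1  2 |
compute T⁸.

[[1, 0], [0, 1]]

T² = I (check: tr T = 0 and det T = -1), so T⁸ = I since 8 is even.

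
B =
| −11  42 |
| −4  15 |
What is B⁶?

[[−4367, 15288], [−1456, 5097]]

tr B = 4 and det B = 3, so the characteristic polynomial is λ² − (4)λ + (3) with roots 3 and 1.
Eigenvectors give P = [[3, 7], [1, 2]] with P⁻¹ = [[−2, 7], [1, −3]], and B = P·diag(3, 1)·P⁻¹.
Then B⁶ = P·diag(729, 1)·P⁻¹ = [[2187, 7], [729, 2]] · [[−2, 7], [1, −3]] = [[−4367, 15288], [−1456, 5097]].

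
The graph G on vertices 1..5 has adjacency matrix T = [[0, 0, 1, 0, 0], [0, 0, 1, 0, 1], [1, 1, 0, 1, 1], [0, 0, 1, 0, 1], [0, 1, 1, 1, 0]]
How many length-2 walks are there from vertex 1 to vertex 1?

The number of length-2 walks from vertex 1 to vertex 1 is entry (1,1) of T², where T is the adjacency matrix.
T² = [[1, 1, 0, 1, 1], [1, 2, 1, 2, 1], [0, 1, 4, 1, 2], [1, 2, 1, 2, 1], [1, 1, 2, 1, 3]]

1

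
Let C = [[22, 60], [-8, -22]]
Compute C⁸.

tr C = 0 and det C = -4, so the characteristic polynomial is λ² − (0)λ + (-4) with roots -2 and 2.
Eigenvectors give P = [[-5, -3], [2, 1]] with P⁻¹ = [[1, 3], [-2, -5]], and C = P·diag(-2, 2)·P⁻¹.
Then C⁸ = P·diag(256, 256)·P⁻¹ = [[-1280, -768], [512, 256]] · [[1, 3], [-2, -5]] = [[256, 0], [0, 256]].

[[256, 0], [0, 256]]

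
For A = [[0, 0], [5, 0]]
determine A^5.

[[0, 0], [0, 0]]

A is strictly triangular, hence nilpotent: A^2 = 0, so A^5 = 0.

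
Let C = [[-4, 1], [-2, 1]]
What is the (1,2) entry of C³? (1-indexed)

11

C² = [[14, -3], [6, -1]]
C³ = [[-50, 11], [-22, 5]]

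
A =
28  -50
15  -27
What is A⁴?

tr A = 1 and det A = -6, so the characteristic polynomial is λ² − (1)λ + (-6) with roots -2 and 3.
Eigenvectors give P = [[-5, 2], [-3, 1]] with P⁻¹ = [[1, -2], [3, -5]], and A = P·diag(-2, 3)·P⁻¹.
Then A⁴ = P·diag(16, 81)·P⁻¹ = [[-80, 162], [-48, 81]] · [[1, -2], [3, -5]] = [[406, -650], [195, -309]].

[[406, -650], [195, -309]]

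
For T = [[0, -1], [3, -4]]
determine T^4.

[[-39, 40], [-120, 121]]

T^2 = [[-3, 4], [-12, 13]]
T^3 = [[12, -13], [39, -40]]
T^4 = [[-39, 40], [-120, 121]]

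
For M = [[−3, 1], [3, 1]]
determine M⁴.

[[156, −32], [−96, 28]]

M² = [[12, −2], [−6, 4]]
M³ = [[−42, 10], [30, −2]]
M⁴ = [[156, −32], [−96, 28]]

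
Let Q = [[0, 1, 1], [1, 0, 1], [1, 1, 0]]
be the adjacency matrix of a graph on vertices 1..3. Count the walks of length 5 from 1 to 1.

The number of length-5 walks from vertex 1 to vertex 1 is entry (1,1) of Q^5, where Q is the adjacency matrix.
Q^2 = [[2, 1, 1], [1, 2, 1], [1, 1, 2]]
Q^3 = [[2, 3, 3], [3, 2, 3], [3, 3, 2]]
Q^4 = [[6, 5, 5], [5, 6, 5], [5, 5, 6]]
Q^5 = [[10, 11, 11], [11, 10, 11], [11, 11, 10]]

10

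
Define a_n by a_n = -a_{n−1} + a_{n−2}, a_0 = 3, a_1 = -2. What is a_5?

-19

With companion matrix C = [[-1, 1], [1, 0]], [a_n, a_{n−1}]ᵀ = C·[a_{n−1}, a_{n−2}]ᵀ, so [a_5, a_4]ᵀ = C⁴·[a_1, a_0]ᵀ.
C⁴ = [[5, -3], [-3, 2]], giving [a_5, a_4]ᵀ = [[-19], [12]].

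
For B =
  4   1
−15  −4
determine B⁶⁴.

[[1, 0], [0, 1]]

B² = I (check: tr B = 0 and det B = −1), so B⁶⁴ = I since 64 is even.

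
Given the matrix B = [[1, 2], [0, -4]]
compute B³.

B² = [[1, -6], [0, 16]]
B³ = [[1, 26], [0, -64]]

[[1, 26], [0, -64]]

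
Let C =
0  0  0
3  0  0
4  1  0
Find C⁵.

[[0, 0, 0], [0, 0, 0], [0, 0, 0]]

C is strictly triangular, hence nilpotent: C³ = 0, so C⁵ = 0.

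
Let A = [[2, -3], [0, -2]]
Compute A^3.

[[8, -12], [0, -8]]

A^2 = [[4, 0], [0, 4]]
A^3 = [[8, -12], [0, -8]]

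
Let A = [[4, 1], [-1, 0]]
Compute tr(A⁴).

194

A² = [[15, 4], [-4, -1]]
A³ = [[56, 15], [-15, -4]]
A⁴ = [[209, 56], [-56, -15]]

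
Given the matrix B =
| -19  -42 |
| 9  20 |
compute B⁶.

[[-377, -882], [189, 442]]

tr B = 1 and det B = -2, so the characteristic polynomial is λ² − (1)λ + (-2) with roots -1 and 2.
Eigenvectors give P = [[-7, -2], [3, 1]] with P⁻¹ = [[-1, -2], [3, 7]], and B = P·diag(-1, 2)·P⁻¹.
Then B⁶ = P·diag(1, 64)·P⁻¹ = [[-7, -128], [3, 64]] · [[-1, -2], [3, 7]] = [[-377, -882], [189, 442]].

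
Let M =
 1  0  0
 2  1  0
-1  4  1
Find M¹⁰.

M = I + N where N = [[0, 0, 0], [2, 0, 0], [-1, 4, 0]] is strictly lower-triangular, so N³ = 0.
(I + N)¹⁰ = I + 10·N + 45·N² = [[1, 0, 0], [20, 1, 0], [350, 40, 1]].

[[1, 0, 0], [20, 1, 0], [350, 40, 1]]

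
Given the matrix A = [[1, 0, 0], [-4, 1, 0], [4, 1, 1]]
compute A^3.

[[1, 0, 0], [-12, 1, 0], [0, 3, 1]]

A = I + N where N = [[0, 0, 0], [-4, 0, 0], [4, 1, 0]] is strictly lower-triangular, so N^3 = 0.
(I + N)^3 = I + 3·N + 3·N^2 = [[1, 0, 0], [-12, 1, 0], [0, 3, 1]].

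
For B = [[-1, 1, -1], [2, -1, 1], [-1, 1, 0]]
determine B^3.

B^2 = [[4, -3, 2], [-5, 4, -3], [3, -2, 2]]
B^3 = [[-12, 9, -7], [16, -12, 9], [-9, 7, -5]]

[[-12, 9, -7], [16, -12, 9], [-9, 7, -5]]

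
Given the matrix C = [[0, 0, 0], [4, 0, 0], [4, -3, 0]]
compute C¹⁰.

C is strictly triangular, hence nilpotent: C³ = 0, so C¹⁰ = 0.

[[0, 0, 0], [0, 0, 0], [0, 0, 0]]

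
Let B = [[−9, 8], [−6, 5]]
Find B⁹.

[[−78729, 78728], [−59046, 59045]]

tr B = −4 and det B = 3, so the characteristic polynomial is λ² − (−4)λ + (3) with roots −1 and −3.
Eigenvectors give P = [[1, 4], [1, 3]] with P⁻¹ = [[−3, 4], [1, −1]], and B = P·diag(−1, −3)·P⁻¹.
Then B⁹ = P·diag(−1, −19683)·P⁻¹ = [[−1, −78732], [−1, −59049]] · [[−3, 4], [1, −1]] = [[−78729, 78728], [−59046, 59045]].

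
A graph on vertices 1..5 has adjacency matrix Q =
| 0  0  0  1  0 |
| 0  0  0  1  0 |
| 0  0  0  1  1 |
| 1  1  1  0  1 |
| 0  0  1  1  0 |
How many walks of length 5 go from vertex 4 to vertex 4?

The number of length-5 walks from vertex 4 to vertex 4 is entry (4,4) of Q⁵, where Q is the adjacency matrix.
Q² = [[1, 1, 1, 0, 1], [1, 1, 1, 0, 1], [1, 1, 2, 1, 1], [0, 0, 1, 4, 1], [1, 1, 1, 1, 2]]
Q³ = [[0, 0, 1, 4, 1], [0, 0, 1, 4, 1], [1, 1, 2, 5, 3], [4, 4, 5, 2, 5], [1, 1, 3, 5, 2]]
Q⁴ = [[4, 4, 5, 2, 5], [4, 4, 5, 2, 5], [5, 5, 8, 7, 7], [2, 2, 7, 18, 7], [5, 5, 7, 7, 8]]
Q⁵ = [[2, 2, 7, 18, 7], [2, 2, 7, 18, 7], [7, 7, 14, 25, 15], [18, 18, 25, 18, 25], [7, 7, 15, 25, 14]]

18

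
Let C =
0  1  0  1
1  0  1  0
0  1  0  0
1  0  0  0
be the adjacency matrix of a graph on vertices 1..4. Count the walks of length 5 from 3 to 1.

0

The number of length-5 walks from vertex 3 to vertex 1 is entry (3,1) of C⁵, where C is the adjacency matrix.
C² = [[2, 0, 1, 0], [0, 2, 0, 1], [1, 0, 1, 0], [0, 1, 0, 1]]
C³ = [[0, 3, 0, 2], [3, 0, 2, 0], [0, 2, 0, 1], [2, 0, 1, 0]]
C⁴ = [[5, 0, 3, 0], [0, 5, 0, 3], [3, 0, 2, 0], [0, 3, 0, 2]]
C⁵ = [[0, 8, 0, 5], [8, 0, 5, 0], [0, 5, 0, 3], [5, 0, 3, 0]]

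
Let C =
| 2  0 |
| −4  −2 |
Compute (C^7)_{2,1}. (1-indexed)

−256

tr C = 0 and det C = −4, so the characteristic polynomial is λ² − (0)λ + (−4) with roots 2 and −2.
Eigenvectors give P = [[−1, 0], [1, −1]] with P⁻¹ = [[−1, 0], [−1, −1]], and C = P·diag(2, −2)·P⁻¹.
Then C^7 = P·diag(128, −128)·P⁻¹ = [[−128, 0], [128, 128]] · [[−1, 0], [−1, −1]] = [[128, 0], [−256, −128]].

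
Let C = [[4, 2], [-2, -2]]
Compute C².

[[12, 4], [-4, 0]]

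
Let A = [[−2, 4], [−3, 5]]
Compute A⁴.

[[−44, 60], [−45, 61]]

tr A = 3 and det A = 2, so the characteristic polynomial is λ² − (3)λ + (2) with roots 2 and 1.
Eigenvectors give P = [[−1, 4], [−1, 3]] with P⁻¹ = [[3, −4], [1, −1]], and A = P·diag(2, 1)·P⁻¹.
Then A⁴ = P·diag(16, 1)·P⁻¹ = [[−16, 4], [−16, 3]] · [[3, −4], [1, −1]] = [[−44, 60], [−45, 61]].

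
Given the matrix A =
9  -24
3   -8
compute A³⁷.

A² = A (a projection; rank 1, trace 1), so A³⁷ = A.

[[9, -24], [3, -8]]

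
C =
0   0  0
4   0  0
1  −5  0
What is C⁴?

C is strictly triangular, hence nilpotent: C³ = 0, so C⁴ = 0.

[[0, 0, 0], [0, 0, 0], [0, 0, 0]]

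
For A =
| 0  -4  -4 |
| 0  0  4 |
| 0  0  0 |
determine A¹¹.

[[0, 0, 0], [0, 0, 0], [0, 0, 0]]

A is strictly triangular, hence nilpotent: A³ = 0, so A¹¹ = 0.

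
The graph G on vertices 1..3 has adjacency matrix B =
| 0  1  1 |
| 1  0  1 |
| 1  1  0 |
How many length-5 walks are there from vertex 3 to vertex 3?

The number of length-5 walks from vertex 3 to vertex 3 is entry (3,3) of B⁵, where B is the adjacency matrix.
B² = [[2, 1, 1], [1, 2, 1], [1, 1, 2]]
B³ = [[2, 3, 3], [3, 2, 3], [3, 3, 2]]
B⁴ = [[6, 5, 5], [5, 6, 5], [5, 5, 6]]
B⁵ = [[10, 11, 11], [11, 10, 11], [11, 11, 10]]

10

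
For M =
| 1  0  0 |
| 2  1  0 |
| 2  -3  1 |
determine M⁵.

M = I + N where N = [[0, 0, 0], [2, 0, 0], [2, -3, 0]] is strictly lower-triangular, so N³ = 0.
(I + N)⁵ = I + 5·N + 10·N² = [[1, 0, 0], [10, 1, 0], [-50, -15, 1]].

[[1, 0, 0], [10, 1, 0], [-50, -15, 1]]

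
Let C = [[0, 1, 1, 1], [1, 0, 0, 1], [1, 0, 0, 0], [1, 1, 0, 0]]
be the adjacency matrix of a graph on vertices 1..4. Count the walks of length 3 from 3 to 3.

0

The number of length-3 walks from vertex 3 to vertex 3 is entry (3,3) of C^3, where C is the adjacency matrix.
C^2 = [[3, 1, 0, 1], [1, 2, 1, 1], [0, 1, 1, 1], [1, 1, 1, 2]]
C^3 = [[2, 4, 3, 4], [4, 2, 1, 3], [3, 1, 0, 1], [4, 3, 1, 2]]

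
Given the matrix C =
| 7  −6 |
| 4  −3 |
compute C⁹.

tr C = 4 and det C = 3, so the characteristic polynomial is λ² − (4)λ + (3) with roots 3 and 1.
Eigenvectors give P = [[3, 1], [2, 1]] with P⁻¹ = [[1, −1], [−2, 3]], and C = P·diag(3, 1)·P⁻¹.
Then C⁹ = P·diag(19683, 1)·P⁻¹ = [[59049, 1], [39366, 1]] · [[1, −1], [−2, 3]] = [[59047, −59046], [39364, −39363]].

[[59047, −59046], [39364, −39363]]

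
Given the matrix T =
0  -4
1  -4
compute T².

[[-4, 16], [-4, 12]]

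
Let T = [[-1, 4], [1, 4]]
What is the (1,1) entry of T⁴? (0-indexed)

436

T² = [[5, 12], [3, 20]]
T³ = [[7, 68], [17, 92]]
T⁴ = [[61, 300], [75, 436]]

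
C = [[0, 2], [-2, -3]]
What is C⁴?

C² = [[-4, -6], [6, 5]]
C³ = [[12, 10], [-10, -3]]
C⁴ = [[-20, -6], [6, -11]]

[[-20, -6], [6, -11]]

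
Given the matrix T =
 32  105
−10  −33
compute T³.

[[218, 735], [−70, −237]]

tr T = −1 and det T = −6, so the characteristic polynomial is λ² − (−1)λ + (−6) with roots 2 and −3.
Eigenvectors give P = [[−7, −3], [2, 1]] with P⁻¹ = [[−1, −3], [2, 7]], and T = P·diag(2, −3)·P⁻¹.
Then T³ = P·diag(8, −27)·P⁻¹ = [[−56, 81], [16, −27]] · [[−1, −3], [2, 7]] = [[218, 735], [−70, −237]].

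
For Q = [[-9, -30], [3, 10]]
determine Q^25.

Q² = Q (a projection; rank 1, trace 1), so Q^25 = Q.

[[-9, -30], [3, 10]]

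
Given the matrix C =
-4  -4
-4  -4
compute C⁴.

C² = [[32, 32], [32, 32]]
C³ = [[-256, -256], [-256, -256]]
C⁴ = [[2048, 2048], [2048, 2048]]

[[2048, 2048], [2048, 2048]]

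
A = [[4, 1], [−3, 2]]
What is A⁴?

[[61, 84], [−252, −107]]

A² = [[13, 6], [−18, 1]]
A³ = [[34, 25], [−75, −16]]
A⁴ = [[61, 84], [−252, −107]]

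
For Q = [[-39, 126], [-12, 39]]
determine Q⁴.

[[81, 0], [0, 81]]

tr Q = 0 and det Q = -9, so the characteristic polynomial is λ² − (0)λ + (-9) with roots -3 and 3.
Eigenvectors give P = [[7, -3], [2, -1]] with P⁻¹ = [[1, -3], [2, -7]], and Q = P·diag(-3, 3)·P⁻¹.
Then Q⁴ = P·diag(81, 81)·P⁻¹ = [[567, -243], [162, -81]] · [[1, -3], [2, -7]] = [[81, 0], [0, 81]].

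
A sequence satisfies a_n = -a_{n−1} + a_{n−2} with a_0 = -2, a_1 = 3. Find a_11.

With companion matrix Q = [[-1, 1], [1, 0]], [a_n, a_{n−1}]ᵀ = Q·[a_{n−1}, a_{n−2}]ᵀ, so [a_11, a_10]ᵀ = Q^10·[a_1, a_0]ᵀ.
Q^10 = [[89, -55], [-55, 34]], giving [a_11, a_10]ᵀ = [[377], [-233]].

377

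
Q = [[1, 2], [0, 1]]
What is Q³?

[[1, 6], [0, 1]]

Q = I + N where N = [[0, 2], [0, 0]] is strictly upper-triangular, so N² = 0.
(I + N)³ = I + 3·N = [[1, 6], [0, 1]].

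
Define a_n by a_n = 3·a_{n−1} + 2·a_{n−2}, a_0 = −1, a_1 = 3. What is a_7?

With companion matrix C = [[3, 2], [1, 0]], [a_n, a_{n−1}]ᵀ = C·[a_{n−1}, a_{n−2}]ᵀ, so [a_7, a_6]ᵀ = C^6·[a_1, a_0]ᵀ.
C^6 = [[1763, 990], [495, 278]], giving [a_7, a_6]ᵀ = [[4299], [1207]].

4299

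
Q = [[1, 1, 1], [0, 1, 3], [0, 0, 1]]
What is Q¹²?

[[1, 12, 210], [0, 1, 36], [0, 0, 1]]

Q = I + N where N = [[0, 1, 1], [0, 0, 3], [0, 0, 0]] is strictly upper-triangular, so N³ = 0.
(I + N)¹² = I + 12·N + 66·N² = [[1, 12, 210], [0, 1, 36], [0, 0, 1]].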